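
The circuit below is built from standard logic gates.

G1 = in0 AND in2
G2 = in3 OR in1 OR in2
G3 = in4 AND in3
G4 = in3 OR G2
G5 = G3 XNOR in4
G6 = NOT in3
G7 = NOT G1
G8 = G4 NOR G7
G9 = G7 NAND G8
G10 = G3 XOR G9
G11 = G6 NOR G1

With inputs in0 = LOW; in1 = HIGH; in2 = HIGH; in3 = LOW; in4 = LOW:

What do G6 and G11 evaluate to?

G6 = HIGH; G11 = LOW

G1 = in0 AND in2 = LOW AND HIGH = LOW
G6 = NOT in3 = NOT LOW = HIGH
G11 = G6 NOR G1 = HIGH NOR LOW = LOW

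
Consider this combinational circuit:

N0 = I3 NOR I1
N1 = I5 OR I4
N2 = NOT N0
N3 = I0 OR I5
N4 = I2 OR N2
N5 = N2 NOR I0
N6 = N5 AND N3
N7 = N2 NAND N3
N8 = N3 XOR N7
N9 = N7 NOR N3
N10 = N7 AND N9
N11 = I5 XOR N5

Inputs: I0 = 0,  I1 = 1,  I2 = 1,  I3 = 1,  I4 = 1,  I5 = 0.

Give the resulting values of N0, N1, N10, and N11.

N0 = 0, N1 = 1, N10 = 0, N11 = 0

N0 = I3 NOR I1 = 1 NOR 1 = 0
N1 = I5 OR I4 = 0 OR 1 = 1
N2 = NOT N0 = NOT 0 = 1
N3 = I0 OR I5 = 0 OR 0 = 0
N5 = N2 NOR I0 = 1 NOR 0 = 0
N7 = N2 NAND N3 = 1 NAND 0 = 1
N9 = N7 NOR N3 = 1 NOR 0 = 0
N10 = N7 AND N9 = 1 AND 0 = 0
N11 = I5 XOR N5 = 0 XOR 0 = 0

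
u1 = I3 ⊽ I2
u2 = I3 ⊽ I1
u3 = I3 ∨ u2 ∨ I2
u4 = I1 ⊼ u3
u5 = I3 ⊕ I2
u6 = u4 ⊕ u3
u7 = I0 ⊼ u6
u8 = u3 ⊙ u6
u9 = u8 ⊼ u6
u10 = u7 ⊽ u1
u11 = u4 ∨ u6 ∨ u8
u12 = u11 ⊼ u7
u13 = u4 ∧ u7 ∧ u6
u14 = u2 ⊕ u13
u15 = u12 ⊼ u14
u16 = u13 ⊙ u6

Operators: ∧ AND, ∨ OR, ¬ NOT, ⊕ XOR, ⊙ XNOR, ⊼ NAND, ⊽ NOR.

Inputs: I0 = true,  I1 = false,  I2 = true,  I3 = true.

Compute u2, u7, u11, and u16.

u2 = false, u7 = true, u11 = true, u16 = true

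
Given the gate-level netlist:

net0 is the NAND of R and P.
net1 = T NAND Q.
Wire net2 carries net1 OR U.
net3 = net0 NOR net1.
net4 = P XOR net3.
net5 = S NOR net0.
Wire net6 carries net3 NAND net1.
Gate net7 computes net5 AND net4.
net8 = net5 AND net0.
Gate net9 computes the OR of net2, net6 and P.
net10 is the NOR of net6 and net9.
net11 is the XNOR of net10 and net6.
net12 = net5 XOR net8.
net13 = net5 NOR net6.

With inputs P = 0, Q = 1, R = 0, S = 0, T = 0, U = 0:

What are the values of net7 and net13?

net7 = 0, net13 = 0

net0 = R NAND P = 0 NAND 0 = 1
net1 = T NAND Q = 0 NAND 1 = 1
net3 = net0 NOR net1 = 1 NOR 1 = 0
net4 = P XOR net3 = 0 XOR 0 = 0
net5 = S NOR net0 = 0 NOR 1 = 0
net6 = net3 NAND net1 = 0 NAND 1 = 1
net7 = net5 AND net4 = 0 AND 0 = 0
net13 = net5 NOR net6 = 0 NOR 1 = 0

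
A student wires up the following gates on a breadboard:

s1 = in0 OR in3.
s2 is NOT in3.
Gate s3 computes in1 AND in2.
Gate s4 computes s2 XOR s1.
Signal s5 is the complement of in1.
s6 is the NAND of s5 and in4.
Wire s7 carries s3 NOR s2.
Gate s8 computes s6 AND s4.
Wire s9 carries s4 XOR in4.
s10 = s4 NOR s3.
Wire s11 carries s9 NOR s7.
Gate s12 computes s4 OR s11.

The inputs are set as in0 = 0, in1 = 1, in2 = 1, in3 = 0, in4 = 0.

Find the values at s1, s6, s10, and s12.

s1 = 0; s6 = 1; s10 = 0; s12 = 1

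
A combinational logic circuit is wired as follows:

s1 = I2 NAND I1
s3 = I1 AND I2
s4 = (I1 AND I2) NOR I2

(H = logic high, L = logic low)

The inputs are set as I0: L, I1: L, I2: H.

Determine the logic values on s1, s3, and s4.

s1 = H, s3 = L, s4 = L

s1 = H NAND L = H
s3 = L AND H = L
s4 = (L AND H) NOR H = L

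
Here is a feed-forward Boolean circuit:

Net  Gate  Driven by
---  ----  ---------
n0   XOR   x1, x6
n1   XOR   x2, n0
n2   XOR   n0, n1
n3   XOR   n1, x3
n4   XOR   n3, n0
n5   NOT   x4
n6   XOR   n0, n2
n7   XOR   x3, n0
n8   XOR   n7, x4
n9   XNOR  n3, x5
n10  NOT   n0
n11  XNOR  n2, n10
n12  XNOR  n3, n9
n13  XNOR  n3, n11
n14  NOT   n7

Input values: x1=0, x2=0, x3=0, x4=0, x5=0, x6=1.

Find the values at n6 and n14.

n0 = x1 XOR x6 = 0 XOR 1 = 1
n1 = x2 XOR n0 = 0 XOR 1 = 1
n2 = n0 XOR n1 = 1 XOR 1 = 0
n6 = n0 XOR n2 = 1 XOR 0 = 1
n7 = x3 XOR n0 = 0 XOR 1 = 1
n14 = NOT n7 = NOT 1 = 0

n6 = 1, n14 = 0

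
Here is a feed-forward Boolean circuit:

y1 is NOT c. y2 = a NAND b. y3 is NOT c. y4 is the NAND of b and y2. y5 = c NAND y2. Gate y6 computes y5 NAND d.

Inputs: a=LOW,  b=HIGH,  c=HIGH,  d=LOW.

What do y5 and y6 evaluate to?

y5 = LOW  y6 = HIGH

y2 = a NAND b = LOW NAND HIGH = HIGH
y5 = c NAND y2 = HIGH NAND HIGH = LOW
y6 = y5 NAND d = LOW NAND LOW = HIGH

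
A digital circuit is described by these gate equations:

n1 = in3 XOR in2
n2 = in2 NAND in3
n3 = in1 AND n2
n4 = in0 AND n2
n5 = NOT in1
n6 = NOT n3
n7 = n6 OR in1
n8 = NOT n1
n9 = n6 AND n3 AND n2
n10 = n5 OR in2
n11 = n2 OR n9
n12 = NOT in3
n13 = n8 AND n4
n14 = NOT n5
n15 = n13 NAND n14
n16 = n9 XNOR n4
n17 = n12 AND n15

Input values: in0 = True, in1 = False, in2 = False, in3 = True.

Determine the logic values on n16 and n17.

n1 = in3 XOR in2 = True XOR False = True
n2 = in2 NAND in3 = False NAND True = True
n3 = in1 AND n2 = False AND True = False
n4 = in0 AND n2 = True AND True = True
n5 = NOT in1 = NOT False = True
n6 = NOT n3 = NOT False = True
n8 = NOT n1 = NOT True = False
n9 = n6 AND n3 AND n2 = True AND False AND True = False
n12 = NOT in3 = NOT True = False
n13 = n8 AND n4 = False AND True = False
n14 = NOT n5 = NOT True = False
n15 = n13 NAND n14 = False NAND False = True
n16 = n9 XNOR n4 = False XNOR True = False
n17 = n12 AND n15 = False AND True = False

n16 = False  n17 = False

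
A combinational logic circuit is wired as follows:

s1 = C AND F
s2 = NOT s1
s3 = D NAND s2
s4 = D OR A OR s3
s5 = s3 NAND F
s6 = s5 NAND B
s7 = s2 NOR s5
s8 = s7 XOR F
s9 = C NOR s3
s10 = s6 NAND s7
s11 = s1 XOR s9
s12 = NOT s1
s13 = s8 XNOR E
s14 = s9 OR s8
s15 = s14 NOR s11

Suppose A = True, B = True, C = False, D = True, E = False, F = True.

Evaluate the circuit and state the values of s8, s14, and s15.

s1 = C AND F = False AND True = False
s2 = NOT s1 = NOT False = True
s3 = D NAND s2 = True NAND True = False
s5 = s3 NAND F = False NAND True = True
s7 = s2 NOR s5 = True NOR True = False
s8 = s7 XOR F = False XOR True = True
s9 = C NOR s3 = False NOR False = True
s11 = s1 XOR s9 = False XOR True = True
s14 = s9 OR s8 = True OR True = True
s15 = s14 NOR s11 = True NOR True = False

s8 = True  s14 = True  s15 = False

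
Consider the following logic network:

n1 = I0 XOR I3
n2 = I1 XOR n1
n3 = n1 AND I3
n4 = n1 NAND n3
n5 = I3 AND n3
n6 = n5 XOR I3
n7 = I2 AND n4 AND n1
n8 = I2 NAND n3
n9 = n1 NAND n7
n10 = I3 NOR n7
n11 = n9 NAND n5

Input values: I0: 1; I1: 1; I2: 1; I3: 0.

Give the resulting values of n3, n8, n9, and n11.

n1 = I0 XOR I3 = 1 XOR 0 = 1
n3 = n1 AND I3 = 1 AND 0 = 0
n4 = n1 NAND n3 = 1 NAND 0 = 1
n5 = I3 AND n3 = 0 AND 0 = 0
n7 = I2 AND n4 AND n1 = 1 AND 1 AND 1 = 1
n8 = I2 NAND n3 = 1 NAND 0 = 1
n9 = n1 NAND n7 = 1 NAND 1 = 0
n11 = n9 NAND n5 = 0 NAND 0 = 1

n3 = 0; n8 = 1; n9 = 0; n11 = 1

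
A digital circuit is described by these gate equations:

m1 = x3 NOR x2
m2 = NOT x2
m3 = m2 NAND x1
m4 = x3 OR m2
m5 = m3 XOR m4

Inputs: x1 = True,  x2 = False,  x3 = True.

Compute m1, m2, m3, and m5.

m1 = False, m2 = True, m3 = False, m5 = True

m1 = x3 NOR x2 = True NOR False = False
m2 = NOT x2 = NOT False = True
m3 = m2 NAND x1 = True NAND True = False
m4 = x3 OR m2 = True OR True = True
m5 = m3 XOR m4 = False XOR True = True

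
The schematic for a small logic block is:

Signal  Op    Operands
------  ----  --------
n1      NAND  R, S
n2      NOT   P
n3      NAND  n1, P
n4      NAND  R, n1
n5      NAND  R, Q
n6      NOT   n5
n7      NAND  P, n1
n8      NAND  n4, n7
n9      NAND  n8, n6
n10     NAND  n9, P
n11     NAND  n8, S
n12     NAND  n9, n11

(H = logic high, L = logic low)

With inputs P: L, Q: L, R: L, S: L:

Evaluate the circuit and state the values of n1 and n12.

n1 = H; n12 = L

n1 = R NAND S = L NAND L = H
n4 = R NAND n1 = L NAND H = H
n5 = R NAND Q = L NAND L = H
n6 = NOT n5 = NOT H = L
n7 = P NAND n1 = L NAND H = H
n8 = n4 NAND n7 = H NAND H = L
n9 = n8 NAND n6 = L NAND L = H
n11 = n8 NAND S = L NAND L = H
n12 = n9 NAND n11 = H NAND H = L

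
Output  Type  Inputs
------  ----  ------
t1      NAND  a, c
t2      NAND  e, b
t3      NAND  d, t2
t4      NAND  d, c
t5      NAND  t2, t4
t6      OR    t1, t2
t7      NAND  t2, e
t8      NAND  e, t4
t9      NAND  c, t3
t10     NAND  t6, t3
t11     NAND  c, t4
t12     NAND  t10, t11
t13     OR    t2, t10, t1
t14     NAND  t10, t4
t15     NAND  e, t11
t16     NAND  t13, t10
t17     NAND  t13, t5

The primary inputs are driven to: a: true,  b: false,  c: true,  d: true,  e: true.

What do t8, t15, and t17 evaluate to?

t8 = true, t15 = false, t17 = false

t1 = a NAND c = true NAND true = false
t2 = e NAND b = true NAND false = true
t3 = d NAND t2 = true NAND true = false
t4 = d NAND c = true NAND true = false
t5 = t2 NAND t4 = true NAND false = true
t6 = t1 OR t2 = false OR true = true
t8 = e NAND t4 = true NAND false = true
t10 = t6 NAND t3 = true NAND false = true
t11 = c NAND t4 = true NAND false = true
t13 = t2 OR t10 OR t1 = true OR true OR false = true
t15 = e NAND t11 = true NAND true = false
t17 = t13 NAND t5 = true NAND true = false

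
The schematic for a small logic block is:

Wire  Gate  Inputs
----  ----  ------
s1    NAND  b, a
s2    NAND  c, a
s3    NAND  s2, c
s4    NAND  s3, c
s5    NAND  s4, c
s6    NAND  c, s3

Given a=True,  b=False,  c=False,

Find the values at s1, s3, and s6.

s1 = b NAND a = False NAND True = True
s2 = c NAND a = False NAND True = True
s3 = s2 NAND c = True NAND False = True
s6 = c NAND s3 = False NAND True = True

s1 = True, s3 = True, s6 = True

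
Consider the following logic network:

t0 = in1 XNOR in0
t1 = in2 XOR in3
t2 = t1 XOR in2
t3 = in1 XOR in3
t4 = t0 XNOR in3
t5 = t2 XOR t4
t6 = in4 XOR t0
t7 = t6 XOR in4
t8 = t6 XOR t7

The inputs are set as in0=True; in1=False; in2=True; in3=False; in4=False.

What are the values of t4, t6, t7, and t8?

t4 = True, t6 = False, t7 = False, t8 = False

t0 = in1 XNOR in0 = False XNOR True = False
t4 = t0 XNOR in3 = False XNOR False = True
t6 = in4 XOR t0 = False XOR False = False
t7 = t6 XOR in4 = False XOR False = False
t8 = t6 XOR t7 = False XOR False = False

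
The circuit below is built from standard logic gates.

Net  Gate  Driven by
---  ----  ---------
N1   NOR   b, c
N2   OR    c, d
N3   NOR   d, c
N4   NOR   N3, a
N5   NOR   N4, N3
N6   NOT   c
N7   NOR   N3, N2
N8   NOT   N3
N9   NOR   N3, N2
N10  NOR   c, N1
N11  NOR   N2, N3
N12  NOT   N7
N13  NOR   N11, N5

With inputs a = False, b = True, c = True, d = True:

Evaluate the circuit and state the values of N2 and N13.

N2 = True, N13 = True

N2 = c OR d = True OR True = True
N3 = d NOR c = True NOR True = False
N4 = N3 NOR a = False NOR False = True
N5 = N4 NOR N3 = True NOR False = False
N11 = N2 NOR N3 = True NOR False = False
N13 = N11 NOR N5 = False NOR False = True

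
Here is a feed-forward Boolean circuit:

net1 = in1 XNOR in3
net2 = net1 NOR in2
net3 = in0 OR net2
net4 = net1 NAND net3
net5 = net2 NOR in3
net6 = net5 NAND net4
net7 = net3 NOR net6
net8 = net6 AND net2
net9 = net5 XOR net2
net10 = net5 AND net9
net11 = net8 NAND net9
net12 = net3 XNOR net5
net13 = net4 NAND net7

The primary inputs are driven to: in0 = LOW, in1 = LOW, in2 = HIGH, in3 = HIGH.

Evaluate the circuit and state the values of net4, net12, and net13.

net4 = HIGH, net12 = HIGH, net13 = HIGH

net1 = in1 XNOR in3 = LOW XNOR HIGH = LOW
net2 = net1 NOR in2 = LOW NOR HIGH = LOW
net3 = in0 OR net2 = LOW OR LOW = LOW
net4 = net1 NAND net3 = LOW NAND LOW = HIGH
net5 = net2 NOR in3 = LOW NOR HIGH = LOW
net6 = net5 NAND net4 = LOW NAND HIGH = HIGH
net7 = net3 NOR net6 = LOW NOR HIGH = LOW
net12 = net3 XNOR net5 = LOW XNOR LOW = HIGH
net13 = net4 NAND net7 = HIGH NAND LOW = HIGH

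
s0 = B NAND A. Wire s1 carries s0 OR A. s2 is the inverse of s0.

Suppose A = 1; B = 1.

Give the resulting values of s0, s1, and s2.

s0 = 0  s1 = 1  s2 = 1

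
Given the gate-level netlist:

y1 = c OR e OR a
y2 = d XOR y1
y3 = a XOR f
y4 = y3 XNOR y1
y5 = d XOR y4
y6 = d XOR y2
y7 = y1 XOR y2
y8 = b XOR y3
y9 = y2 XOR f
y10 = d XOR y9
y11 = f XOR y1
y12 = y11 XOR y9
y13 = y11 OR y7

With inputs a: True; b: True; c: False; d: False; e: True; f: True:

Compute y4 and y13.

y4 = False, y13 = False

y1 = c OR e OR a = False OR True OR True = True
y2 = d XOR y1 = False XOR True = True
y3 = a XOR f = True XOR True = False
y4 = y3 XNOR y1 = False XNOR True = False
y7 = y1 XOR y2 = True XOR True = False
y11 = f XOR y1 = True XOR True = False
y13 = y11 OR y7 = False OR False = False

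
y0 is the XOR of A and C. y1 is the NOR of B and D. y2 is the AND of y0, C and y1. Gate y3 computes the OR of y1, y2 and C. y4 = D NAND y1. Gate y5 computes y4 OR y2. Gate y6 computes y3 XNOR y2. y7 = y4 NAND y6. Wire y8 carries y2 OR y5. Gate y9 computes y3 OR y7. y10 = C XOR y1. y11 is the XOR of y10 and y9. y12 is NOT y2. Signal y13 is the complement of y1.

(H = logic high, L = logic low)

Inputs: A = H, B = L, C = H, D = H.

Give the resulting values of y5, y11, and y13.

y0 = A XOR C = H XOR H = L
y1 = B NOR D = L NOR H = L
y2 = y0 AND C AND y1 = L AND H AND L = L
y3 = y1 OR y2 OR C = L OR L OR H = H
y4 = D NAND y1 = H NAND L = H
y5 = y4 OR y2 = H OR L = H
y6 = y3 XNOR y2 = H XNOR L = L
y7 = y4 NAND y6 = H NAND L = H
y9 = y3 OR y7 = H OR H = H
y10 = C XOR y1 = H XOR L = H
y11 = y10 XOR y9 = H XOR H = L
y13 = NOT y1 = NOT L = H

y5 = H, y11 = L, y13 = H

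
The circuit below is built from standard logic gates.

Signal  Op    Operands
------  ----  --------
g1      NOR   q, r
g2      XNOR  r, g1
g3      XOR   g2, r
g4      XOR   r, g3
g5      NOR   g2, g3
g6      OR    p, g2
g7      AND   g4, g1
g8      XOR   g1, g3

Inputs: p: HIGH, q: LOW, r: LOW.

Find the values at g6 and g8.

g6 = HIGH  g8 = HIGH

g1 = q NOR r = LOW NOR LOW = HIGH
g2 = r XNOR g1 = LOW XNOR HIGH = LOW
g3 = g2 XOR r = LOW XOR LOW = LOW
g6 = p OR g2 = HIGH OR LOW = HIGH
g8 = g1 XOR g3 = HIGH XOR LOW = HIGH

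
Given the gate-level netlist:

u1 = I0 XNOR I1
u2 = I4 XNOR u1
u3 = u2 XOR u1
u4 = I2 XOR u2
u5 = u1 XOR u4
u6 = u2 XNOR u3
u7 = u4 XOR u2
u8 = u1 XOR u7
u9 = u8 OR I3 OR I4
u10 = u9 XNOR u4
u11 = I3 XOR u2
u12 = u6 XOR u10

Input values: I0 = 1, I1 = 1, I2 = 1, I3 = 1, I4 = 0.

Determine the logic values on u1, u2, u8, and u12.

u1 = 1, u2 = 0, u8 = 0, u12 = 1

u1 = I0 XNOR I1 = 1 XNOR 1 = 1
u2 = I4 XNOR u1 = 0 XNOR 1 = 0
u3 = u2 XOR u1 = 0 XOR 1 = 1
u4 = I2 XOR u2 = 1 XOR 0 = 1
u6 = u2 XNOR u3 = 0 XNOR 1 = 0
u7 = u4 XOR u2 = 1 XOR 0 = 1
u8 = u1 XOR u7 = 1 XOR 1 = 0
u9 = u8 OR I3 OR I4 = 0 OR 1 OR 0 = 1
u10 = u9 XNOR u4 = 1 XNOR 1 = 1
u12 = u6 XOR u10 = 0 XOR 1 = 1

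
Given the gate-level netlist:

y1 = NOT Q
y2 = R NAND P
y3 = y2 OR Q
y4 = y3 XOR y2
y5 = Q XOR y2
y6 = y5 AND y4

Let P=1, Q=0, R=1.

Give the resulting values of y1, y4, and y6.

y1 = NOT Q = NOT 0 = 1
y2 = R NAND P = 1 NAND 1 = 0
y3 = y2 OR Q = 0 OR 0 = 0
y4 = y3 XOR y2 = 0 XOR 0 = 0
y5 = Q XOR y2 = 0 XOR 0 = 0
y6 = y5 AND y4 = 0 AND 0 = 0

y1 = 1, y4 = 0, y6 = 0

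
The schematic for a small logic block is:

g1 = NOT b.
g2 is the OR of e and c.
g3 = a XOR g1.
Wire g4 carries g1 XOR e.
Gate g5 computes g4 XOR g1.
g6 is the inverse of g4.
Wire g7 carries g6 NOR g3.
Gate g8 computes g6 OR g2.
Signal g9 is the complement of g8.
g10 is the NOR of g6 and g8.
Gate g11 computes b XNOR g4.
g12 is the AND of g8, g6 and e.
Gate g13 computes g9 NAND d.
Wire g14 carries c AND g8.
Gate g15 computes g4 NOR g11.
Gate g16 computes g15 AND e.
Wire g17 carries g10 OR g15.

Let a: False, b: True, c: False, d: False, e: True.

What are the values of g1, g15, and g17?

g1 = NOT b = NOT True = False
g2 = e OR c = True OR False = True
g4 = g1 XOR e = False XOR True = True
g6 = NOT g4 = NOT True = False
g8 = g6 OR g2 = False OR True = True
g10 = g6 NOR g8 = False NOR True = False
g11 = b XNOR g4 = True XNOR True = True
g15 = g4 NOR g11 = True NOR True = False
g17 = g10 OR g15 = False OR False = False

g1 = False  g15 = False  g17 = False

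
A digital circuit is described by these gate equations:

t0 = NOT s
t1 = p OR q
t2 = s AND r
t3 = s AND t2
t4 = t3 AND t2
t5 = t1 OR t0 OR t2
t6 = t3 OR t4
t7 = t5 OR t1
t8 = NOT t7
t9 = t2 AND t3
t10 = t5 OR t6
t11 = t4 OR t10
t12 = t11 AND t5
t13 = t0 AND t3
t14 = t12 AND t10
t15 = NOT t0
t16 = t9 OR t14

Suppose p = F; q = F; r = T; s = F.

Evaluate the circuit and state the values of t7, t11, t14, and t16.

t0 = NOT s = NOT F = T
t1 = p OR q = F OR F = F
t2 = s AND r = F AND T = F
t3 = s AND t2 = F AND F = F
t4 = t3 AND t2 = F AND F = F
t5 = t1 OR t0 OR t2 = F OR T OR F = T
t6 = t3 OR t4 = F OR F = F
t7 = t5 OR t1 = T OR F = T
t9 = t2 AND t3 = F AND F = F
t10 = t5 OR t6 = T OR F = T
t11 = t4 OR t10 = F OR T = T
t12 = t11 AND t5 = T AND T = T
t14 = t12 AND t10 = T AND T = T
t16 = t9 OR t14 = F OR T = T

t7 = T; t11 = T; t14 = T; t16 = T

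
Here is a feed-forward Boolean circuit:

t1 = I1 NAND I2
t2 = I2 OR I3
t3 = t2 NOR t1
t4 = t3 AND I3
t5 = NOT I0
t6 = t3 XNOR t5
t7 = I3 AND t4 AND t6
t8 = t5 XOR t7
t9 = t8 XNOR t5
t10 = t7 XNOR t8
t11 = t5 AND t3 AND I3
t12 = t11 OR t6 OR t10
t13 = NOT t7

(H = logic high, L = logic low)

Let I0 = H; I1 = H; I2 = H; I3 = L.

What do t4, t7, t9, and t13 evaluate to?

t4 = L; t7 = L; t9 = H; t13 = H

t1 = I1 NAND I2 = H NAND H = L
t2 = I2 OR I3 = H OR L = H
t3 = t2 NOR t1 = H NOR L = L
t4 = t3 AND I3 = L AND L = L
t5 = NOT I0 = NOT H = L
t6 = t3 XNOR t5 = L XNOR L = H
t7 = I3 AND t4 AND t6 = L AND L AND H = L
t8 = t5 XOR t7 = L XOR L = L
t9 = t8 XNOR t5 = L XNOR L = H
t13 = NOT t7 = NOT L = H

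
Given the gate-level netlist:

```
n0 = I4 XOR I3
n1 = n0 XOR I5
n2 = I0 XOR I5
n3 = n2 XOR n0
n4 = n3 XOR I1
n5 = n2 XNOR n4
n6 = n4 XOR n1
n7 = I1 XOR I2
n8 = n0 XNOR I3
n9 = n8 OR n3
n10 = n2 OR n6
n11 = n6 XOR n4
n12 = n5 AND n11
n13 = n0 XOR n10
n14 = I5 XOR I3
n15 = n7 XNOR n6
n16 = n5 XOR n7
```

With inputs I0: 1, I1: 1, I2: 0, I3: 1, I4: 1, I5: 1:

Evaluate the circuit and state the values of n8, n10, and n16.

n8 = 0; n10 = 0; n16 = 1

n0 = I4 XOR I3 = 1 XOR 1 = 0
n1 = n0 XOR I5 = 0 XOR 1 = 1
n2 = I0 XOR I5 = 1 XOR 1 = 0
n3 = n2 XOR n0 = 0 XOR 0 = 0
n4 = n3 XOR I1 = 0 XOR 1 = 1
n5 = n2 XNOR n4 = 0 XNOR 1 = 0
n6 = n4 XOR n1 = 1 XOR 1 = 0
n7 = I1 XOR I2 = 1 XOR 0 = 1
n8 = n0 XNOR I3 = 0 XNOR 1 = 0
n10 = n2 OR n6 = 0 OR 0 = 0
n16 = n5 XOR n7 = 0 XOR 1 = 1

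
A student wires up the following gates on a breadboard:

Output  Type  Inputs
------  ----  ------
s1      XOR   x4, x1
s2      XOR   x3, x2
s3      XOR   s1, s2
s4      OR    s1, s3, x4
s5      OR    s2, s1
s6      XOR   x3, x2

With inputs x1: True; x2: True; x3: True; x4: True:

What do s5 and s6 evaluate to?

s1 = x4 XOR x1 = True XOR True = False
s2 = x3 XOR x2 = True XOR True = False
s5 = s2 OR s1 = False OR False = False
s6 = x3 XOR x2 = True XOR True = False

s5 = False, s6 = False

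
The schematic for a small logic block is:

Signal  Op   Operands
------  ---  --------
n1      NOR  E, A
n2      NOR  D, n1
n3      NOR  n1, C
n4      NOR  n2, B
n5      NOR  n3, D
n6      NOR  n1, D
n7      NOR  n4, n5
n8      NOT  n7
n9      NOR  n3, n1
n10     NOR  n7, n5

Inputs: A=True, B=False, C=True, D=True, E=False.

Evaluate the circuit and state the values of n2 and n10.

n2 = False, n10 = True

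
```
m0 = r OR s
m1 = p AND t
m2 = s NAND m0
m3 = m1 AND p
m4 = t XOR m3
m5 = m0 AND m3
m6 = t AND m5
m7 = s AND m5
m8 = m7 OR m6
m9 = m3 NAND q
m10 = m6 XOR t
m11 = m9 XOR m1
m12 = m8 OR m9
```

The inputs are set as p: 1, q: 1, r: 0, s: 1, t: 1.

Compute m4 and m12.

m4 = 0, m12 = 1

m0 = r OR s = 0 OR 1 = 1
m1 = p AND t = 1 AND 1 = 1
m3 = m1 AND p = 1 AND 1 = 1
m4 = t XOR m3 = 1 XOR 1 = 0
m5 = m0 AND m3 = 1 AND 1 = 1
m6 = t AND m5 = 1 AND 1 = 1
m7 = s AND m5 = 1 AND 1 = 1
m8 = m7 OR m6 = 1 OR 1 = 1
m9 = m3 NAND q = 1 NAND 1 = 0
m12 = m8 OR m9 = 1 OR 0 = 1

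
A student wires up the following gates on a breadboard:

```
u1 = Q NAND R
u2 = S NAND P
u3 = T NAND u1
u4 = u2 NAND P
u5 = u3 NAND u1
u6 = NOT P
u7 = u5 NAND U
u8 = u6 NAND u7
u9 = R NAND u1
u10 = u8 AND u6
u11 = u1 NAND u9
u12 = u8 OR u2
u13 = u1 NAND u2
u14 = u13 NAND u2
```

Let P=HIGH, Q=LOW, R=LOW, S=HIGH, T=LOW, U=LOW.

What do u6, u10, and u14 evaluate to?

u1 = Q NAND R = LOW NAND LOW = HIGH
u2 = S NAND P = HIGH NAND HIGH = LOW
u3 = T NAND u1 = LOW NAND HIGH = HIGH
u5 = u3 NAND u1 = HIGH NAND HIGH = LOW
u6 = NOT P = NOT HIGH = LOW
u7 = u5 NAND U = LOW NAND LOW = HIGH
u8 = u6 NAND u7 = LOW NAND HIGH = HIGH
u10 = u8 AND u6 = HIGH AND LOW = LOW
u13 = u1 NAND u2 = HIGH NAND LOW = HIGH
u14 = u13 NAND u2 = HIGH NAND LOW = HIGH

u6 = LOW  u10 = LOW  u14 = HIGH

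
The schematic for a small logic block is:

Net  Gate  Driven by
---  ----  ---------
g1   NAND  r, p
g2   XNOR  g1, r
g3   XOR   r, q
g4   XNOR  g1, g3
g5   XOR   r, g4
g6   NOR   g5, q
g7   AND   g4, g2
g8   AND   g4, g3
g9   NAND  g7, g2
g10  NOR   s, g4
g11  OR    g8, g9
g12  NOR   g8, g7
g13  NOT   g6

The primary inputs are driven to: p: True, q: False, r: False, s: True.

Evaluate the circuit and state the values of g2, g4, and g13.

g1 = r NAND p = False NAND True = True
g2 = g1 XNOR r = True XNOR False = False
g3 = r XOR q = False XOR False = False
g4 = g1 XNOR g3 = True XNOR False = False
g5 = r XOR g4 = False XOR False = False
g6 = g5 NOR q = False NOR False = True
g13 = NOT g6 = NOT True = False

g2 = False, g4 = False, g13 = False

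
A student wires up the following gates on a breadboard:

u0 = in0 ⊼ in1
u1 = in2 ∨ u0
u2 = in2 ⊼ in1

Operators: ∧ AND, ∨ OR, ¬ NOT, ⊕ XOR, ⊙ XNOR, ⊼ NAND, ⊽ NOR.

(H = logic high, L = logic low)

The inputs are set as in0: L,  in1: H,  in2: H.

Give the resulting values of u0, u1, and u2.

u0 = in0 NAND in1 = L NAND H = H
u1 = in2 OR u0 = H OR H = H
u2 = in2 NAND in1 = H NAND H = L

u0 = H  u1 = H  u2 = L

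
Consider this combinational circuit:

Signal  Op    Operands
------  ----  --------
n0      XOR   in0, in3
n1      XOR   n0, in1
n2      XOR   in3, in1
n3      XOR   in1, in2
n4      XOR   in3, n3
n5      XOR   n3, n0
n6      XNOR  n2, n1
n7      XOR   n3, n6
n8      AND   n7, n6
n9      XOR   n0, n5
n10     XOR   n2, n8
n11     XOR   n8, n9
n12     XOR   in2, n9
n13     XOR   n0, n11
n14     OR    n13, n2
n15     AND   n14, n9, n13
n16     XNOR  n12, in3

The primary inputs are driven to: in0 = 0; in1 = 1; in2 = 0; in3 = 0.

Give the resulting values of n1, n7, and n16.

n1 = 1; n7 = 0; n16 = 0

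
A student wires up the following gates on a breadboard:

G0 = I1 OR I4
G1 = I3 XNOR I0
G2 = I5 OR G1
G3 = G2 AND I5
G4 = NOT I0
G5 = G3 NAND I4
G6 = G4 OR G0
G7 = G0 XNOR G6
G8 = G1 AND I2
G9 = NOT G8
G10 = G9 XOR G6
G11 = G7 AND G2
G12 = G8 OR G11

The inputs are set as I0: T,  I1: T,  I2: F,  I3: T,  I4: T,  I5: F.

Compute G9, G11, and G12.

G9 = T, G11 = T, G12 = T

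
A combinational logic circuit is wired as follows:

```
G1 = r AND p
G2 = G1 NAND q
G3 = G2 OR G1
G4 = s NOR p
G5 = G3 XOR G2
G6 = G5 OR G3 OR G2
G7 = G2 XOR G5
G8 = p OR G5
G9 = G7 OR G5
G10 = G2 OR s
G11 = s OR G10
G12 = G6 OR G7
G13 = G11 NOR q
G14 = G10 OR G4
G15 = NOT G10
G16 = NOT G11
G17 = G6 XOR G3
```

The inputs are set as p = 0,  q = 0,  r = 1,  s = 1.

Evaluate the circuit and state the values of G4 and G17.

G4 = 0, G17 = 0

G1 = r AND p = 1 AND 0 = 0
G2 = G1 NAND q = 0 NAND 0 = 1
G3 = G2 OR G1 = 1 OR 0 = 1
G4 = s NOR p = 1 NOR 0 = 0
G5 = G3 XOR G2 = 1 XOR 1 = 0
G6 = G5 OR G3 OR G2 = 0 OR 1 OR 1 = 1
G17 = G6 XOR G3 = 1 XOR 1 = 0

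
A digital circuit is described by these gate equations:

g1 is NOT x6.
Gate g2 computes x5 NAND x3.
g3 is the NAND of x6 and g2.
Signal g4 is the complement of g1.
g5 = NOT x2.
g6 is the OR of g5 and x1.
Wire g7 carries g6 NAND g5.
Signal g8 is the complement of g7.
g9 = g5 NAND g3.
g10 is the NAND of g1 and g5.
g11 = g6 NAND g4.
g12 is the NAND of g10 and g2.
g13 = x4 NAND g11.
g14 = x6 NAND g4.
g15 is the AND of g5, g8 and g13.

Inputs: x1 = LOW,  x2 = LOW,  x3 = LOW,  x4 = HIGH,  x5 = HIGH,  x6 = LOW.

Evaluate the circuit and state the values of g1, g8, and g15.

g1 = HIGH, g8 = HIGH, g15 = LOW

g1 = NOT x6 = NOT LOW = HIGH
g4 = NOT g1 = NOT HIGH = LOW
g5 = NOT x2 = NOT LOW = HIGH
g6 = g5 OR x1 = HIGH OR LOW = HIGH
g7 = g6 NAND g5 = HIGH NAND HIGH = LOW
g8 = NOT g7 = NOT LOW = HIGH
g11 = g6 NAND g4 = HIGH NAND LOW = HIGH
g13 = x4 NAND g11 = HIGH NAND HIGH = LOW
g15 = g5 AND g8 AND g13 = HIGH AND HIGH AND LOW = LOW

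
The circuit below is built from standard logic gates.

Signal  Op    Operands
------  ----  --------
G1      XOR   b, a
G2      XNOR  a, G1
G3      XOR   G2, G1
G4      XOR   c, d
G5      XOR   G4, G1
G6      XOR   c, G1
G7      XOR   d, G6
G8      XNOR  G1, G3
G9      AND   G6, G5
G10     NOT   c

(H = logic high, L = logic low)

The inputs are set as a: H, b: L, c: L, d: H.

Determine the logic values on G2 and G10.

G2 = H, G10 = H

G1 = b XOR a = L XOR H = H
G2 = a XNOR G1 = H XNOR H = H
G10 = NOT c = NOT L = H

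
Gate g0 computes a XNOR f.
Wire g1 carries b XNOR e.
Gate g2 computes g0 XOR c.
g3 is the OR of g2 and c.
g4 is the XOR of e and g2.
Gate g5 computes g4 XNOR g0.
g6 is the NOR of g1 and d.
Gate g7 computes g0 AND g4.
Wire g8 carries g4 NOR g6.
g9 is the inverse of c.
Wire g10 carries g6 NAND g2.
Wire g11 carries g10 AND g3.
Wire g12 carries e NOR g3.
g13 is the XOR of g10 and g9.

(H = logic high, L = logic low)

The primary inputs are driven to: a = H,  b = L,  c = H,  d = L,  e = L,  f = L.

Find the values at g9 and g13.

g9 = L, g13 = H

g0 = a XNOR f = H XNOR L = L
g1 = b XNOR e = L XNOR L = H
g2 = g0 XOR c = L XOR H = H
g6 = g1 NOR d = H NOR L = L
g9 = NOT c = NOT H = L
g10 = g6 NAND g2 = L NAND H = H
g13 = g10 XOR g9 = H XOR L = H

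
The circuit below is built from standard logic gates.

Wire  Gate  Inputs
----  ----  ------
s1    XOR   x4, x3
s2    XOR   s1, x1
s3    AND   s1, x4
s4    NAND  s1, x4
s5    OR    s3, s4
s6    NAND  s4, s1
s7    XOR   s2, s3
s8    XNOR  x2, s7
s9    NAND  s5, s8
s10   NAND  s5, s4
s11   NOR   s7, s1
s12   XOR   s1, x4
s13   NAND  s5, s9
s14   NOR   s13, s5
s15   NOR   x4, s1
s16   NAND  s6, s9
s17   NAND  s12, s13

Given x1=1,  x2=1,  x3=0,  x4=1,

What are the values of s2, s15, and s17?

s2 = 0, s15 = 0, s17 = 1

s1 = x4 XOR x3 = 1 XOR 0 = 1
s2 = s1 XOR x1 = 1 XOR 1 = 0
s3 = s1 AND x4 = 1 AND 1 = 1
s4 = s1 NAND x4 = 1 NAND 1 = 0
s5 = s3 OR s4 = 1 OR 0 = 1
s7 = s2 XOR s3 = 0 XOR 1 = 1
s8 = x2 XNOR s7 = 1 XNOR 1 = 1
s9 = s5 NAND s8 = 1 NAND 1 = 0
s12 = s1 XOR x4 = 1 XOR 1 = 0
s13 = s5 NAND s9 = 1 NAND 0 = 1
s15 = x4 NOR s1 = 1 NOR 1 = 0
s17 = s12 NAND s13 = 0 NAND 1 = 1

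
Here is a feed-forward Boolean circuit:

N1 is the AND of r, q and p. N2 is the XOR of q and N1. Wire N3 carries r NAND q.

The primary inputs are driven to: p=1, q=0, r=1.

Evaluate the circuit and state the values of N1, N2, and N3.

N1 = r AND q AND p = 1 AND 0 AND 1 = 0
N2 = q XOR N1 = 0 XOR 0 = 0
N3 = r NAND q = 1 NAND 0 = 1

N1 = 0, N2 = 0, N3 = 1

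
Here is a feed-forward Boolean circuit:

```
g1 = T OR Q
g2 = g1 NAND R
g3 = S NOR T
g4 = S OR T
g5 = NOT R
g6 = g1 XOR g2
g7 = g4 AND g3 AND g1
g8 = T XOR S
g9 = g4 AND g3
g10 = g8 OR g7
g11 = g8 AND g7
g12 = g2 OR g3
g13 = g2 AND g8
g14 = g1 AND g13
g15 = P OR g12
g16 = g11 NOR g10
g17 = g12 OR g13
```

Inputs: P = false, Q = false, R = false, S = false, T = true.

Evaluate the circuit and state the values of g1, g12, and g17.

g1 = true, g12 = true, g17 = true

g1 = T OR Q = true OR false = true
g2 = g1 NAND R = true NAND false = true
g3 = S NOR T = false NOR true = false
g8 = T XOR S = true XOR false = true
g12 = g2 OR g3 = true OR false = true
g13 = g2 AND g8 = true AND true = true
g17 = g12 OR g13 = true OR true = true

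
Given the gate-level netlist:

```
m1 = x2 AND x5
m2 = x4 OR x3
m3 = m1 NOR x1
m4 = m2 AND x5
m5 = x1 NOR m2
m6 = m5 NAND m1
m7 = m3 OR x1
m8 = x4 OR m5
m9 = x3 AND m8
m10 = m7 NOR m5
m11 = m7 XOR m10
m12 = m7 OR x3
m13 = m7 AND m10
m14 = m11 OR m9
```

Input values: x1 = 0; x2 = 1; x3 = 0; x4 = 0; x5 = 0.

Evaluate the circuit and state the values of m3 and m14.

m1 = x2 AND x5 = 1 AND 0 = 0
m2 = x4 OR x3 = 0 OR 0 = 0
m3 = m1 NOR x1 = 0 NOR 0 = 1
m5 = x1 NOR m2 = 0 NOR 0 = 1
m7 = m3 OR x1 = 1 OR 0 = 1
m8 = x4 OR m5 = 0 OR 1 = 1
m9 = x3 AND m8 = 0 AND 1 = 0
m10 = m7 NOR m5 = 1 NOR 1 = 0
m11 = m7 XOR m10 = 1 XOR 0 = 1
m14 = m11 OR m9 = 1 OR 0 = 1

m3 = 1, m14 = 1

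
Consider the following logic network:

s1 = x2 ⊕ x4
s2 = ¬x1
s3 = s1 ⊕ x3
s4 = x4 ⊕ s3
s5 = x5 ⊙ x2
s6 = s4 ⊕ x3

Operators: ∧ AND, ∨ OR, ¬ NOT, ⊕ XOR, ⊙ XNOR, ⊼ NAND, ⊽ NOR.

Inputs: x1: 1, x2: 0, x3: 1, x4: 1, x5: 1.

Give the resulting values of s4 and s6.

s1 = x2 XOR x4 = 0 XOR 1 = 1
s3 = s1 XOR x3 = 1 XOR 1 = 0
s4 = x4 XOR s3 = 1 XOR 0 = 1
s6 = s4 XOR x3 = 1 XOR 1 = 0

s4 = 1, s6 = 0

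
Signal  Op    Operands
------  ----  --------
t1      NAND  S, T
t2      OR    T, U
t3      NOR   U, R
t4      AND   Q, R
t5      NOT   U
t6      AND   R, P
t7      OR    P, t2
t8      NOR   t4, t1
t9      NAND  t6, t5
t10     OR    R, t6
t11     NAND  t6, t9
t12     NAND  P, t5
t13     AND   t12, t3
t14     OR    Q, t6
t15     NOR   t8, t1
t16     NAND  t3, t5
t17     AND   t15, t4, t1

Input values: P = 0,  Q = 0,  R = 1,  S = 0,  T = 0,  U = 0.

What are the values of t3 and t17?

t1 = S NAND T = 0 NAND 0 = 1
t3 = U NOR R = 0 NOR 1 = 0
t4 = Q AND R = 0 AND 1 = 0
t8 = t4 NOR t1 = 0 NOR 1 = 0
t15 = t8 NOR t1 = 0 NOR 1 = 0
t17 = t15 AND t4 AND t1 = 0 AND 0 AND 1 = 0

t3 = 0  t17 = 0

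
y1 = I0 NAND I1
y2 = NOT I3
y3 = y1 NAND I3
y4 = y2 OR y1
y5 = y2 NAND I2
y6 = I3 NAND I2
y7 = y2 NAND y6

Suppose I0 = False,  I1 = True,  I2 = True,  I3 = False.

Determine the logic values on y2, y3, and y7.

y1 = I0 NAND I1 = False NAND True = True
y2 = NOT I3 = NOT False = True
y3 = y1 NAND I3 = True NAND False = True
y6 = I3 NAND I2 = False NAND True = True
y7 = y2 NAND y6 = True NAND True = False

y2 = True  y3 = True  y7 = False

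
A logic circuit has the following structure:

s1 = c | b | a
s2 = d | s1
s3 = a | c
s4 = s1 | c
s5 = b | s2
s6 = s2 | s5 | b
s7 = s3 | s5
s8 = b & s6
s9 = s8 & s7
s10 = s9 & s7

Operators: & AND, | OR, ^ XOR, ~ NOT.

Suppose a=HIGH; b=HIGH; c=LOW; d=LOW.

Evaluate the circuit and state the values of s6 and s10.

s6 = HIGH, s10 = HIGH

s1 = c OR b OR a = LOW OR HIGH OR HIGH = HIGH
s2 = d OR s1 = LOW OR HIGH = HIGH
s3 = a OR c = HIGH OR LOW = HIGH
s5 = b OR s2 = HIGH OR HIGH = HIGH
s6 = s2 OR s5 OR b = HIGH OR HIGH OR HIGH = HIGH
s7 = s3 OR s5 = HIGH OR HIGH = HIGH
s8 = b AND s6 = HIGH AND HIGH = HIGH
s9 = s8 AND s7 = HIGH AND HIGH = HIGH
s10 = s9 AND s7 = HIGH AND HIGH = HIGH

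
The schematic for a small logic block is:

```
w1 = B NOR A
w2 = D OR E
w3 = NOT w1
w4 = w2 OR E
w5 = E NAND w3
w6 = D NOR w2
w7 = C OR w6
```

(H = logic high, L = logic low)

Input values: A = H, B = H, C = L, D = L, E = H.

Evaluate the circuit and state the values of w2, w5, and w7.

w1 = B NOR A = H NOR H = L
w2 = D OR E = L OR H = H
w3 = NOT w1 = NOT L = H
w5 = E NAND w3 = H NAND H = L
w6 = D NOR w2 = L NOR H = L
w7 = C OR w6 = L OR L = L

w2 = H, w5 = L, w7 = L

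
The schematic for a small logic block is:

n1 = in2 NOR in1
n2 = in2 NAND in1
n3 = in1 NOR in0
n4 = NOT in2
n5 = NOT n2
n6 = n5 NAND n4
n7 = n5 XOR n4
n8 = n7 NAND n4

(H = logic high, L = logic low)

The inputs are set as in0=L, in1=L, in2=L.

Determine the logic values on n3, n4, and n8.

n2 = in2 NAND in1 = L NAND L = H
n3 = in1 NOR in0 = L NOR L = H
n4 = NOT in2 = NOT L = H
n5 = NOT n2 = NOT H = L
n7 = n5 XOR n4 = L XOR H = H
n8 = n7 NAND n4 = H NAND H = L

n3 = H; n4 = H; n8 = L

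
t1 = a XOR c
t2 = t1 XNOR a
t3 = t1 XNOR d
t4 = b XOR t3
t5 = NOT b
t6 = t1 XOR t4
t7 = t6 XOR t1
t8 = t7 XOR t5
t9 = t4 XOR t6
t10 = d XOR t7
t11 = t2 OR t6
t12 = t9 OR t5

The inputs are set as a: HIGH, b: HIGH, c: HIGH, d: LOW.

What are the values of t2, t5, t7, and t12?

t1 = a XOR c = HIGH XOR HIGH = LOW
t2 = t1 XNOR a = LOW XNOR HIGH = LOW
t3 = t1 XNOR d = LOW XNOR LOW = HIGH
t4 = b XOR t3 = HIGH XOR HIGH = LOW
t5 = NOT b = NOT HIGH = LOW
t6 = t1 XOR t4 = LOW XOR LOW = LOW
t7 = t6 XOR t1 = LOW XOR LOW = LOW
t9 = t4 XOR t6 = LOW XOR LOW = LOW
t12 = t9 OR t5 = LOW OR LOW = LOW

t2 = LOW; t5 = LOW; t7 = LOW; t12 = LOW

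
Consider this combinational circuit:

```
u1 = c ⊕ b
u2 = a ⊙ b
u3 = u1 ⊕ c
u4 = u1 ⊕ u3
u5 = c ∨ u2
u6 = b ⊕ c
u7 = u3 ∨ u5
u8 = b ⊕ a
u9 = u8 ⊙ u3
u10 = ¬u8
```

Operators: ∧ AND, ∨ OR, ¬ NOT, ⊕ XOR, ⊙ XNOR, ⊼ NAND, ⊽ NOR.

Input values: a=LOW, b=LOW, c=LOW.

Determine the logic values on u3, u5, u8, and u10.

u1 = c XOR b = LOW XOR LOW = LOW
u2 = a XNOR b = LOW XNOR LOW = HIGH
u3 = u1 XOR c = LOW XOR LOW = LOW
u5 = c OR u2 = LOW OR HIGH = HIGH
u8 = b XOR a = LOW XOR LOW = LOW
u10 = NOT u8 = NOT LOW = HIGH

u3 = LOW  u5 = HIGH  u8 = LOW  u10 = HIGH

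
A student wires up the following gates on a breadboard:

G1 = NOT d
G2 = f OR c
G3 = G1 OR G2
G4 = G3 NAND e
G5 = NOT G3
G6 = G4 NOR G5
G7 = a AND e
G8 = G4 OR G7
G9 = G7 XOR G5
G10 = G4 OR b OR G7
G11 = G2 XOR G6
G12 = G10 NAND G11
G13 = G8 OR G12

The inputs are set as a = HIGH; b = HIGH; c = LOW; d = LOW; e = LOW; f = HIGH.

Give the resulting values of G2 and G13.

G1 = NOT d = NOT LOW = HIGH
G2 = f OR c = HIGH OR LOW = HIGH
G3 = G1 OR G2 = HIGH OR HIGH = HIGH
G4 = G3 NAND e = HIGH NAND LOW = HIGH
G5 = NOT G3 = NOT HIGH = LOW
G6 = G4 NOR G5 = HIGH NOR LOW = LOW
G7 = a AND e = HIGH AND LOW = LOW
G8 = G4 OR G7 = HIGH OR LOW = HIGH
G10 = G4 OR b OR G7 = HIGH OR HIGH OR LOW = HIGH
G11 = G2 XOR G6 = HIGH XOR LOW = HIGH
G12 = G10 NAND G11 = HIGH NAND HIGH = LOW
G13 = G8 OR G12 = HIGH OR LOW = HIGH

G2 = HIGH  G13 = HIGH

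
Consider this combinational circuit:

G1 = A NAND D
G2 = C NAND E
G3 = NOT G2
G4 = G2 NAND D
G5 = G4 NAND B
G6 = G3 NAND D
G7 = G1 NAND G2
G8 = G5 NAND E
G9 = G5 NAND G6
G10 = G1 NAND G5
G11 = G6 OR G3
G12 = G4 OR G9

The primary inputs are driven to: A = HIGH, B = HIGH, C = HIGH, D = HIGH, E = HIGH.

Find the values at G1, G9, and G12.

G1 = A NAND D = HIGH NAND HIGH = LOW
G2 = C NAND E = HIGH NAND HIGH = LOW
G3 = NOT G2 = NOT LOW = HIGH
G4 = G2 NAND D = LOW NAND HIGH = HIGH
G5 = G4 NAND B = HIGH NAND HIGH = LOW
G6 = G3 NAND D = HIGH NAND HIGH = LOW
G9 = G5 NAND G6 = LOW NAND LOW = HIGH
G12 = G4 OR G9 = HIGH OR HIGH = HIGH

G1 = LOW; G9 = HIGH; G12 = HIGH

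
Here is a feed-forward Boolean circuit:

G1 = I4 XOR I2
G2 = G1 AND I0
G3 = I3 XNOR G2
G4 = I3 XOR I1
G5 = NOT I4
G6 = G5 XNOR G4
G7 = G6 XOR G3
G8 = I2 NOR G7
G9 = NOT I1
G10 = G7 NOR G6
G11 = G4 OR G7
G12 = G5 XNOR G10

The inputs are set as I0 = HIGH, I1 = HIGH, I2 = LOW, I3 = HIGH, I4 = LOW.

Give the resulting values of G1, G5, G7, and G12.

G1 = LOW; G5 = HIGH; G7 = LOW; G12 = HIGH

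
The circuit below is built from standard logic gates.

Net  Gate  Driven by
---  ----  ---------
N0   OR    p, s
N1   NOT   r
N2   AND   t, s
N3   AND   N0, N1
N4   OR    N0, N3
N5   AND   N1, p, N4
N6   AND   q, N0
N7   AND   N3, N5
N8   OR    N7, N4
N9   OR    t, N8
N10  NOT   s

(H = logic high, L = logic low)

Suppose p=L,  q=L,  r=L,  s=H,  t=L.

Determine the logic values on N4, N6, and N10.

N4 = H  N6 = L  N10 = L

N0 = p OR s = L OR H = H
N1 = NOT r = NOT L = H
N3 = N0 AND N1 = H AND H = H
N4 = N0 OR N3 = H OR H = H
N6 = q AND N0 = L AND H = L
N10 = NOT s = NOT H = L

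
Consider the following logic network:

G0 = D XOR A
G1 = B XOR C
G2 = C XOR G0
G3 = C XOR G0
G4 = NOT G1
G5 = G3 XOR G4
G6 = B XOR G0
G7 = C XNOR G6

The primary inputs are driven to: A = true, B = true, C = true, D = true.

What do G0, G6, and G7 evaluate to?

G0 = D XOR A = true XOR true = false
G6 = B XOR G0 = true XOR false = true
G7 = C XNOR G6 = true XNOR true = true

G0 = false, G6 = true, G7 = true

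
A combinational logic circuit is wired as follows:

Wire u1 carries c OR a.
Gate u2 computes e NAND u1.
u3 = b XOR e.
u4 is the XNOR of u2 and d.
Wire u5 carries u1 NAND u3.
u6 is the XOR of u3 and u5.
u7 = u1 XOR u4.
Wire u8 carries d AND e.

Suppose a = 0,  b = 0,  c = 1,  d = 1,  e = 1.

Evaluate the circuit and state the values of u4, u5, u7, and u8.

u1 = c OR a = 1 OR 0 = 1
u2 = e NAND u1 = 1 NAND 1 = 0
u3 = b XOR e = 0 XOR 1 = 1
u4 = u2 XNOR d = 0 XNOR 1 = 0
u5 = u1 NAND u3 = 1 NAND 1 = 0
u7 = u1 XOR u4 = 1 XOR 0 = 1
u8 = d AND e = 1 AND 1 = 1

u4 = 0, u5 = 0, u7 = 1, u8 = 1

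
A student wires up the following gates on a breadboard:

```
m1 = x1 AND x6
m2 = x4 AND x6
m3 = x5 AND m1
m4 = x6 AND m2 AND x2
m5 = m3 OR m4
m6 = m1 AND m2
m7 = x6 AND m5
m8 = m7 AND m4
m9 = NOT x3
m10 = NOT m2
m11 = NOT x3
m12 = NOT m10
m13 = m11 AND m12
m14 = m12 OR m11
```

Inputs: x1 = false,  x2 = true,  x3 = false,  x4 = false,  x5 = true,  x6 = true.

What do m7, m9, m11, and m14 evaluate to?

m7 = false; m9 = true; m11 = true; m14 = true

m1 = x1 AND x6 = false AND true = false
m2 = x4 AND x6 = false AND true = false
m3 = x5 AND m1 = true AND false = false
m4 = x6 AND m2 AND x2 = true AND false AND true = false
m5 = m3 OR m4 = false OR false = false
m7 = x6 AND m5 = true AND false = false
m9 = NOT x3 = NOT false = true
m10 = NOT m2 = NOT false = true
m11 = NOT x3 = NOT false = true
m12 = NOT m10 = NOT true = false
m14 = m12 OR m11 = false OR true = true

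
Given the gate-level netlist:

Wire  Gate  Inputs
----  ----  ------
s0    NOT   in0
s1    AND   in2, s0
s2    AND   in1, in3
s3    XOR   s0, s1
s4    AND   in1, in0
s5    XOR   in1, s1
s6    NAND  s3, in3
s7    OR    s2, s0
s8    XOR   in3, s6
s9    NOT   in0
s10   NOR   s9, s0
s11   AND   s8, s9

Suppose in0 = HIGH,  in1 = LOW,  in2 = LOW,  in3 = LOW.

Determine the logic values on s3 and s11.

s3 = LOW, s11 = LOW

s0 = NOT in0 = NOT HIGH = LOW
s1 = in2 AND s0 = LOW AND LOW = LOW
s3 = s0 XOR s1 = LOW XOR LOW = LOW
s6 = s3 NAND in3 = LOW NAND LOW = HIGH
s8 = in3 XOR s6 = LOW XOR HIGH = HIGH
s9 = NOT in0 = NOT HIGH = LOW
s11 = s8 AND s9 = HIGH AND LOW = LOW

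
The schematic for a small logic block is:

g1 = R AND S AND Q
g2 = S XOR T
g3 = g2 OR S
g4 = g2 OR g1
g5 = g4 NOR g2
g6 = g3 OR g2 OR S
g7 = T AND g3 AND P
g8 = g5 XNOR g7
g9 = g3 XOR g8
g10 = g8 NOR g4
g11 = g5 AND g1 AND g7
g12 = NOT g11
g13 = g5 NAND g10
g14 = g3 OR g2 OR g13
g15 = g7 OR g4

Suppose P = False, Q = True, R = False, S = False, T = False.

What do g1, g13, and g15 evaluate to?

g1 = False  g13 = False  g15 = False

g1 = R AND S AND Q = False AND False AND True = False
g2 = S XOR T = False XOR False = False
g3 = g2 OR S = False OR False = False
g4 = g2 OR g1 = False OR False = False
g5 = g4 NOR g2 = False NOR False = True
g7 = T AND g3 AND P = False AND False AND False = False
g8 = g5 XNOR g7 = True XNOR False = False
g10 = g8 NOR g4 = False NOR False = True
g13 = g5 NAND g10 = True NAND True = False
g15 = g7 OR g4 = False OR False = False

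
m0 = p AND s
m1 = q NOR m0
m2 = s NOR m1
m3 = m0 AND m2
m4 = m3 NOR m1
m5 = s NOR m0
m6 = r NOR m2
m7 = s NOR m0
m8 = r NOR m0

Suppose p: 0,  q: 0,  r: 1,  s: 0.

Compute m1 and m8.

m0 = p AND s = 0 AND 0 = 0
m1 = q NOR m0 = 0 NOR 0 = 1
m8 = r NOR m0 = 1 NOR 0 = 0

m1 = 1; m8 = 0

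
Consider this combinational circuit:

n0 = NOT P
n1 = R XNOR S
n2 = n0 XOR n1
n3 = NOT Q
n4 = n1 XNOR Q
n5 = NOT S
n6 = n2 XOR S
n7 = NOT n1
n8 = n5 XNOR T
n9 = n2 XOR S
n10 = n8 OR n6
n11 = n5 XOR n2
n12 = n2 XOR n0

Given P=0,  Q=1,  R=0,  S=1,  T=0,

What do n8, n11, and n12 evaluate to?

n0 = NOT P = NOT 0 = 1
n1 = R XNOR S = 0 XNOR 1 = 0
n2 = n0 XOR n1 = 1 XOR 0 = 1
n5 = NOT S = NOT 1 = 0
n8 = n5 XNOR T = 0 XNOR 0 = 1
n11 = n5 XOR n2 = 0 XOR 1 = 1
n12 = n2 XOR n0 = 1 XOR 1 = 0

n8 = 1, n11 = 1, n12 = 0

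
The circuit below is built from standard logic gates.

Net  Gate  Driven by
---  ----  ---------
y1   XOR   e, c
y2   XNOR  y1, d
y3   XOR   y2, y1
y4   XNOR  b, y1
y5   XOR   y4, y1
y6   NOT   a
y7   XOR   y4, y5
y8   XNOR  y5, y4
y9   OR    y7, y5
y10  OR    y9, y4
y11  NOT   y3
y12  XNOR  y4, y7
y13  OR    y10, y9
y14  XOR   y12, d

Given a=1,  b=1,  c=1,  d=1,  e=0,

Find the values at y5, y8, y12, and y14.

y5 = 0  y8 = 0  y12 = 1  y14 = 0

y1 = e XOR c = 0 XOR 1 = 1
y4 = b XNOR y1 = 1 XNOR 1 = 1
y5 = y4 XOR y1 = 1 XOR 1 = 0
y7 = y4 XOR y5 = 1 XOR 0 = 1
y8 = y5 XNOR y4 = 0 XNOR 1 = 0
y12 = y4 XNOR y7 = 1 XNOR 1 = 1
y14 = y12 XOR d = 1 XOR 1 = 0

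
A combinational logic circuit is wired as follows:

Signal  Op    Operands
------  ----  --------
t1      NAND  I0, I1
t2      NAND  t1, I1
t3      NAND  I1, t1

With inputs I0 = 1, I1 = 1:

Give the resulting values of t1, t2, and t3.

t1 = I0 NAND I1 = 1 NAND 1 = 0
t2 = t1 NAND I1 = 0 NAND 1 = 1
t3 = I1 NAND t1 = 1 NAND 0 = 1

t1 = 0; t2 = 1; t3 = 1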